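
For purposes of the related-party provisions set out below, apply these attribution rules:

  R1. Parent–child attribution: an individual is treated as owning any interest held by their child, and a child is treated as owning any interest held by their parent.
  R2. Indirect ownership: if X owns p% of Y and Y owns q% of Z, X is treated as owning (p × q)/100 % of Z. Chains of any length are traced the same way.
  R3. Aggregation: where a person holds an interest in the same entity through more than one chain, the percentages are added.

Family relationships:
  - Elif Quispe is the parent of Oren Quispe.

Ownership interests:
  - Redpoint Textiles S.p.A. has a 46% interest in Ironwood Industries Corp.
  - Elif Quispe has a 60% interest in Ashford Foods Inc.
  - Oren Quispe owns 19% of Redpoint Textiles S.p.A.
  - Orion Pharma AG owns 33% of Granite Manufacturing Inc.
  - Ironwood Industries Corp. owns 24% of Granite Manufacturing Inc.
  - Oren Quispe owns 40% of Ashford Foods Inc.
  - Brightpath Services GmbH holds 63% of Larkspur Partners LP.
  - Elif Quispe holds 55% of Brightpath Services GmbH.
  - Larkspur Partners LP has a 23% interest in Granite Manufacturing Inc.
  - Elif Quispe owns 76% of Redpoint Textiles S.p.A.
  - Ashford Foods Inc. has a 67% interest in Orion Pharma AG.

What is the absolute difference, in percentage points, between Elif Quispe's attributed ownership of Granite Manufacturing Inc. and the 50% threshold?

By parent–child attribution (R1), Elif Quispe is treated as also owning Oren Quispe's interest in Ashford Foods Inc, giving 60% + 40% = 100%.
By parent–child attribution (R1), Elif Quispe is treated as also owning Oren Quispe's interest in Redpoint Textiles S.p.A, giving 76% + 19% = 95%.
Chain via Ashford Foods Inc. → Orion Pharma AG (R2): 100% × 67% × 33% = 22.11% of Granite Manufacturing Inc.
Chain via Redpoint Textiles S.p.A. → Ironwood Industries Corp. (R2): 95% × 46% × 24% = 10.488% of Granite Manufacturing Inc.
Chain via Brightpath Services GmbH → Larkspur Partners LP (R2): 55% × 63% × 23% = 7.9695% of Granite Manufacturing Inc.
Aggregating (R3): 22.11% + 10.488% + 7.9695% = 40.5675%.
40.5675% falls short of the 50% threshold by 9.4325 percentage points.

9.4325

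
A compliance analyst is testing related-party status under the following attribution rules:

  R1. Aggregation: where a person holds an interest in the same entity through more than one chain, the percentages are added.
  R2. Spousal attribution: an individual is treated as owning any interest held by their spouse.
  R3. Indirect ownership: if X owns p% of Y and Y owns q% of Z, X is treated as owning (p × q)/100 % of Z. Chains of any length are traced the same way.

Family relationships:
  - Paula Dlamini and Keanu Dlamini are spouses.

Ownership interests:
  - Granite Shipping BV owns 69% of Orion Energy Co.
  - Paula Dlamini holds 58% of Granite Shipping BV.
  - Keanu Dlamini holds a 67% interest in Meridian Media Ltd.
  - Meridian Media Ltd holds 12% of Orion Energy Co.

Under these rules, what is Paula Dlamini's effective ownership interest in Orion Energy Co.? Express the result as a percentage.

By spousal attribution (R2), Paula Dlamini is treated as owning Keanu Dlamini's 67% interest in Meridian Media Ltd.
Chain via Granite Shipping BV (R3): 58% × 69% = 40.02% of Orion Energy Co.
Chain via Meridian Media Ltd (R3): 67% × 12% = 8.04% of Orion Energy Co.
Aggregating (R1): 40.02% + 8.04% = 48.06%.

48.06%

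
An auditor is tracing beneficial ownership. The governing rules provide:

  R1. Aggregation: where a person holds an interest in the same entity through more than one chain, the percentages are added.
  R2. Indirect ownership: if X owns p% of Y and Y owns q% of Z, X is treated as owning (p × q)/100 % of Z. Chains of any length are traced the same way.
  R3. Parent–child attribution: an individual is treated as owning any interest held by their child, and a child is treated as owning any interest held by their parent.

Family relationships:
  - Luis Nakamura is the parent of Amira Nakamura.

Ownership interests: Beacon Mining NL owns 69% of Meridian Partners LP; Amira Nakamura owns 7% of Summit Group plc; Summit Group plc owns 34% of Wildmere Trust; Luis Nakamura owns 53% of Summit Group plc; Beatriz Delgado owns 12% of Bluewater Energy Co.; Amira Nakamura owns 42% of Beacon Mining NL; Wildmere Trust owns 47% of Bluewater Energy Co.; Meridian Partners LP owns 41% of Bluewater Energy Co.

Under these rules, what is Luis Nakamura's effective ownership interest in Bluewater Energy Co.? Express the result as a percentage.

By parent–child attribution (R3), Luis Nakamura is treated as also owning Amira Nakamura's interest in Summit Group plc, giving 53% + 7% = 60%.
By parent–child attribution (R3), Luis Nakamura is treated as owning Amira Nakamura's 42% interest in Beacon Mining NL.
Chain via Summit Group plc → Wildmere Trust (R2): 60% × 34% × 47% = 9.588% of Bluewater Energy Co.
Chain via Beacon Mining NL → Meridian Partners LP (R2): 42% × 69% × 41% = 11.8818% of Bluewater Energy Co.
Aggregating (R1): 9.588% + 11.8818% = 21.4698%.

21.4698%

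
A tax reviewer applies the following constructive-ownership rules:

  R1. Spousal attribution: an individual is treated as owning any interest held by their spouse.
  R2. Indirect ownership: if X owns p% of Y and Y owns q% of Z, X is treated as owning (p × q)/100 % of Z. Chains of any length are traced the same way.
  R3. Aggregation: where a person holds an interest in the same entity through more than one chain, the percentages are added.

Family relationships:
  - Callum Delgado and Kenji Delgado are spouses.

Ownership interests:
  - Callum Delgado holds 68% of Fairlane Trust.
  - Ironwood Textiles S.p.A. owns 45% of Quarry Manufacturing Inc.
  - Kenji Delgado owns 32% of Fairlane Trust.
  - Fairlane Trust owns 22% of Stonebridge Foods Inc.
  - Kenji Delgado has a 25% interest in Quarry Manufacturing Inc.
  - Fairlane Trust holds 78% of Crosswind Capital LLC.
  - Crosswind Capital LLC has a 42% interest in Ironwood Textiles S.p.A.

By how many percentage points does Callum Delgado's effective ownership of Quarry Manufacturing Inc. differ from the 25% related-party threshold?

By spousal attribution (R1), Callum Delgado is treated as also owning Kenji Delgado's interest in Fairlane Trust, giving 68% + 32% = 100%.
By spousal attribution (R1), Callum Delgado is treated as owning Kenji Delgado's 25% interest in Quarry Manufacturing Inc.
Chain via Fairlane Trust → Crosswind Capital LLC → Ironwood Textiles S.p.A. (R2): 100% × 78% × 42% × 45% = 14.742% of Quarry Manufacturing Inc.
Direct interest in Quarry Manufacturing Inc: 25%.
Aggregating (R3): 14.742% + 25% = 39.742%.
39.742% exceeds the 25% threshold by 14.742 percentage points.

14.742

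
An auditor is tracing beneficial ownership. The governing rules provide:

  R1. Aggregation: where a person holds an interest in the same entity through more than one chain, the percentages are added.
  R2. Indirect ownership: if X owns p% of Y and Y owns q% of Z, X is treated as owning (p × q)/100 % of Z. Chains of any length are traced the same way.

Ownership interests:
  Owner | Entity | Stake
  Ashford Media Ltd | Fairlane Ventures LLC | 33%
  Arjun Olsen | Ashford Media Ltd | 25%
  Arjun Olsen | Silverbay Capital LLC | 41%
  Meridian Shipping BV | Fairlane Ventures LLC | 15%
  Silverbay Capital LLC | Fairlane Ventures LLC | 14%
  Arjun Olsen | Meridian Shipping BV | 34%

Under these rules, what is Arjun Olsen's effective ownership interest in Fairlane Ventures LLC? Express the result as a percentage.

19.09%

Chain via Silverbay Capital LLC (R2): 41% × 14% = 5.74% of Fairlane Ventures LLC.
Chain via Ashford Media Ltd (R2): 25% × 33% = 8.25% of Fairlane Ventures LLC.
Chain via Meridian Shipping BV (R2): 34% × 15% = 5.1% of Fairlane Ventures LLC.
Aggregating (R1): 5.74% + 8.25% + 5.1% = 19.09%.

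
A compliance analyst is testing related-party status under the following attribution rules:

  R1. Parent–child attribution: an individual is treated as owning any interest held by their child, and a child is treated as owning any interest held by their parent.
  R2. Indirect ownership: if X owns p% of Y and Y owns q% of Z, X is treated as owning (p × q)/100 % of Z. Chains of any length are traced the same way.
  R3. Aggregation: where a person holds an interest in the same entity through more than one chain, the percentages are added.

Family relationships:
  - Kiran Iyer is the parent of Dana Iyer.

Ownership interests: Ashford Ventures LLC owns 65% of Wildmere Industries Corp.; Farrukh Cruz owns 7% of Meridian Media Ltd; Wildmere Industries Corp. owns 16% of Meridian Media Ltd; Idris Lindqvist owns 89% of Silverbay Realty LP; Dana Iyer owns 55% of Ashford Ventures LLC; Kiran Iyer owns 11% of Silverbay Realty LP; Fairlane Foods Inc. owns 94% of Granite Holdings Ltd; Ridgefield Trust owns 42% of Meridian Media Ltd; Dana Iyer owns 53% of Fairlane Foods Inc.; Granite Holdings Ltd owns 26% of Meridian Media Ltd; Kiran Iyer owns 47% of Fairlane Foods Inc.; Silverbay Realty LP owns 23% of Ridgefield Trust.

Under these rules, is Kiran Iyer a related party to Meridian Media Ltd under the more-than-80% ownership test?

By parent–child attribution (R1), Kiran Iyer is treated as also owning Dana Iyer's interest in Fairlane Foods Inc, giving 47% + 53% = 100%.
By parent–child attribution (R1), Kiran Iyer is treated as owning Dana Iyer's 55% interest in Ashford Ventures LLC.
Chain via Fairlane Foods Inc. → Granite Holdings Ltd (R2): 100% × 94% × 26% = 24.44% of Meridian Media Ltd.
Chain via Silverbay Realty LP → Ridgefield Trust (R2): 11% × 23% × 42% = 1.0626% of Meridian Media Ltd.
Chain via Ashford Ventures LLC → Wildmere Industries Corp. (R2): 55% × 65% × 16% = 5.72% of Meridian Media Ltd.
Aggregating (R3): 24.44% + 1.0626% + 5.72% = 31.2226%.
31.2226% does not exceed the 80% threshold, so Kiran is not a related party to Meridian Media Ltd.

No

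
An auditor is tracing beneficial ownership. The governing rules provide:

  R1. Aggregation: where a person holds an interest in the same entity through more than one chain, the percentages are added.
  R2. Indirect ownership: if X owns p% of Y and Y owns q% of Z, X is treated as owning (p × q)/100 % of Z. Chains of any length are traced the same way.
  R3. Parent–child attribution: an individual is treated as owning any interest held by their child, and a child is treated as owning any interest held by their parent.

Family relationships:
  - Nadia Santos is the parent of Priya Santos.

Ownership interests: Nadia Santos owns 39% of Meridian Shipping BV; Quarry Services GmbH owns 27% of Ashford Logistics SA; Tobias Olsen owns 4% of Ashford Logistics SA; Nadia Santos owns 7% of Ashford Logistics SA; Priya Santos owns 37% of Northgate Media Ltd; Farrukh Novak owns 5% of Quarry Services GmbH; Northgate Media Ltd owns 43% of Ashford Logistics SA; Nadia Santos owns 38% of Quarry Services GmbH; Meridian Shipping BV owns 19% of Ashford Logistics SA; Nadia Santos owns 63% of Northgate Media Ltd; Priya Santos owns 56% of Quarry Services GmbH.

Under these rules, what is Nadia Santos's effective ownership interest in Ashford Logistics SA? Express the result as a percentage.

82.79%

By parent–child attribution (R3), Nadia Santos is treated as also owning Priya Santos's interest in Quarry Services GmbH, giving 38% + 56% = 94%.
By parent–child attribution (R3), Nadia Santos is treated as also owning Priya Santos's interest in Northgate Media Ltd, giving 63% + 37% = 100%.
Chain via Quarry Services GmbH (R2): 94% × 27% = 25.38% of Ashford Logistics SA.
Chain via Meridian Shipping BV (R2): 39% × 19% = 7.41% of Ashford Logistics SA.
Chain via Northgate Media Ltd (R2): 100% × 43% = 43% of Ashford Logistics SA.
Direct interest in Ashford Logistics SA: 7%.
Aggregating (R1): 25.38% + 7.41% + 43% + 7% = 82.79%.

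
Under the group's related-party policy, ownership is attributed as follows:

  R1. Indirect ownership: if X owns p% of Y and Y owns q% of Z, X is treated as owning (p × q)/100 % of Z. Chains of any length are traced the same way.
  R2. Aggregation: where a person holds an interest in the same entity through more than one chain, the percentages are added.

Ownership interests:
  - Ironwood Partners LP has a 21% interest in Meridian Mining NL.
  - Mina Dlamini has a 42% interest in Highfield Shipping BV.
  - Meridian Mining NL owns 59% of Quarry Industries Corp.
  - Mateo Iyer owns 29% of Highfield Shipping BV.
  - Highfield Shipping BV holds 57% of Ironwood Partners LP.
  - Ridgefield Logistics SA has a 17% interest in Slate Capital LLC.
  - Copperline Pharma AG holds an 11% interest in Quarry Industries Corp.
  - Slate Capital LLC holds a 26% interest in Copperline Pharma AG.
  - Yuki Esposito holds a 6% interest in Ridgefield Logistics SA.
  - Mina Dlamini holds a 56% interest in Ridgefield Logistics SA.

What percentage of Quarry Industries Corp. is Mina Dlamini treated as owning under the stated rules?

3.238438%

Chain via Highfield Shipping BV → Ironwood Partners LP → Meridian Mining NL (R1): 42% × 57% × 21% × 59% = 2.966166% of Quarry Industries Corp.
Chain via Ridgefield Logistics SA → Slate Capital LLC → Copperline Pharma AG (R1): 56% × 17% × 26% × 11% = 0.272272% of Quarry Industries Corp.
Aggregating (R2): 2.966166% + 0.272272% = 3.238438%.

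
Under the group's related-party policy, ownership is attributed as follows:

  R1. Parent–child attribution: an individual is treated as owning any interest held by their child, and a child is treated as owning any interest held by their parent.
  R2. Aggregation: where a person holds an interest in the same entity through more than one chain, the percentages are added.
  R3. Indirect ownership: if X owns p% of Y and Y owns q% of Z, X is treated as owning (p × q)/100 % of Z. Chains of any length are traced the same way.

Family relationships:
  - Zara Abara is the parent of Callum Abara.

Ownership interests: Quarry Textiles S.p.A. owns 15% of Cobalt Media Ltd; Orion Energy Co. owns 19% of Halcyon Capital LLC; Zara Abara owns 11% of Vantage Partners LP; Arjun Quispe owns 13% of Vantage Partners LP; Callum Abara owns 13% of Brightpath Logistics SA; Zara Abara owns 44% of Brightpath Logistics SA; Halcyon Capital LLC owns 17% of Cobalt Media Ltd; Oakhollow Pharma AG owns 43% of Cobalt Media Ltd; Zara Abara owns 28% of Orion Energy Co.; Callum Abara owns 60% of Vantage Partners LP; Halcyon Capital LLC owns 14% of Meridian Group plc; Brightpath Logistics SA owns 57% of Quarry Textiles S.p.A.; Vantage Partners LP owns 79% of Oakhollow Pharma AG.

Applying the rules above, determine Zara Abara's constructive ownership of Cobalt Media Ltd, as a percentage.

By parent–child attribution (R1), Zara Abara is treated as also owning Callum Abara's interest in Brightpath Logistics SA, giving 44% + 13% = 57%.
By parent–child attribution (R1), Zara Abara is treated as also owning Callum Abara's interest in Vantage Partners LP, giving 11% + 60% = 71%.
Chain via Brightpath Logistics SA → Quarry Textiles S.p.A. (R3): 57% × 57% × 15% = 4.8735% of Cobalt Media Ltd.
Chain via Vantage Partners LP → Oakhollow Pharma AG (R3): 71% × 79% × 43% = 24.1187% of Cobalt Media Ltd.
Chain via Orion Energy Co. → Halcyon Capital LLC (R3): 28% × 19% × 17% = 0.9044% of Cobalt Media Ltd.
Aggregating (R2): 4.8735% + 24.1187% + 0.9044% = 29.8966%.

29.8966%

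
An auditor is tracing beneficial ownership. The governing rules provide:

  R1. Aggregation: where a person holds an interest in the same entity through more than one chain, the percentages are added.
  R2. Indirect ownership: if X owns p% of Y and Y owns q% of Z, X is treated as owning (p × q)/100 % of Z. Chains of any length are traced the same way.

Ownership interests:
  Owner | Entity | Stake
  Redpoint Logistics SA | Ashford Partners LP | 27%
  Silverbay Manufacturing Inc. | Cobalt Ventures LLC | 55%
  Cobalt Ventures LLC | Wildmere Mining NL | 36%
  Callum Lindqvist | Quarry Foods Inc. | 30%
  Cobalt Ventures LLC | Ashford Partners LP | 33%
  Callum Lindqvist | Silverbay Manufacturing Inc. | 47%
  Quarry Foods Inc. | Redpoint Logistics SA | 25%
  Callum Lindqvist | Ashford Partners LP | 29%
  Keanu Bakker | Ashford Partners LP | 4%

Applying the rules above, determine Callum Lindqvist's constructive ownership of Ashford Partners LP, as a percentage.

Chain via Silverbay Manufacturing Inc. → Cobalt Ventures LLC (R2): 47% × 55% × 33% = 8.5305% of Ashford Partners LP.
Chain via Quarry Foods Inc. → Redpoint Logistics SA (R2): 30% × 25% × 27% = 2.025% of Ashford Partners LP.
Direct interest in Ashford Partners LP: 29%.
Aggregating (R1): 8.5305% + 2.025% + 29% = 39.5555%.

39.5555%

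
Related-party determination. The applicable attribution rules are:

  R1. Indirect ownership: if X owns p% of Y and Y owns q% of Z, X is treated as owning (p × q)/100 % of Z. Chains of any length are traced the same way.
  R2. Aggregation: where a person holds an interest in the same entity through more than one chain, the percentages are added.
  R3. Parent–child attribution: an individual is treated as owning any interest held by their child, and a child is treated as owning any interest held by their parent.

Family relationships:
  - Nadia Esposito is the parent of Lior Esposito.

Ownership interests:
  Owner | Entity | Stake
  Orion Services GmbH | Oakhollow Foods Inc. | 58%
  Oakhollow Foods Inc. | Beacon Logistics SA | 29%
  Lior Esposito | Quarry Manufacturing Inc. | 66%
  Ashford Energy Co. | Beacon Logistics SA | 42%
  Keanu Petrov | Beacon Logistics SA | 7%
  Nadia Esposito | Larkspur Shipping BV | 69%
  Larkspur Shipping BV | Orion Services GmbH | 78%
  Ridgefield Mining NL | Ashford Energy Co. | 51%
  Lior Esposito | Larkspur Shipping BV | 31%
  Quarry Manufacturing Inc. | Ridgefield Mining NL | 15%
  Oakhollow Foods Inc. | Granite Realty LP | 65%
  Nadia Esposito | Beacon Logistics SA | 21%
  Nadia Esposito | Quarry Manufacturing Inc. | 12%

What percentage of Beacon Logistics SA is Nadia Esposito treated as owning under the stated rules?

By parent–child attribution (R3), Nadia Esposito is treated as also owning Lior Esposito's interest in Quarry Manufacturing Inc, giving 12% + 66% = 78%.
By parent–child attribution (R3), Nadia Esposito is treated as also owning Lior Esposito's interest in Larkspur Shipping BV, giving 69% + 31% = 100%.
Chain via Quarry Manufacturing Inc. → Ridgefield Mining NL → Ashford Energy Co. (R1): 78% × 15% × 51% × 42% = 2.50614% of Beacon Logistics SA.
Chain via Larkspur Shipping BV → Orion Services GmbH → Oakhollow Foods Inc. (R1): 100% × 78% × 58% × 29% = 13.1196% of Beacon Logistics SA.
Direct interest in Beacon Logistics SA: 21%.
Aggregating (R2): 2.50614% + 13.1196% + 21% = 36.62574%.

36.62574%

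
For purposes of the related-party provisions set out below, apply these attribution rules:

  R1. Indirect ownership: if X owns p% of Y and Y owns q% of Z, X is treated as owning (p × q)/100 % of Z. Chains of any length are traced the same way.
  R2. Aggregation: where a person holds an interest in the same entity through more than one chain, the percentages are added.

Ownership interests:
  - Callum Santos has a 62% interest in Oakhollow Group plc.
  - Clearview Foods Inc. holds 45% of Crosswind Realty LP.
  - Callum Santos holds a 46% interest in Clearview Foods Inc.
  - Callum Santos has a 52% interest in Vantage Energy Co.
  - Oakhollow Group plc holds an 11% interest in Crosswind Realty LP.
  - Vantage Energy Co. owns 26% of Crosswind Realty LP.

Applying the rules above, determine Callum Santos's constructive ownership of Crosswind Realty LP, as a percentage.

Chain via Clearview Foods Inc. (R1): 46% × 45% = 20.7% of Crosswind Realty LP.
Chain via Oakhollow Group plc (R1): 62% × 11% = 6.82% of Crosswind Realty LP.
Chain via Vantage Energy Co. (R1): 52% × 26% = 13.52% of Crosswind Realty LP.
Aggregating (R2): 20.7% + 6.82% + 13.52% = 41.04%.

41.04%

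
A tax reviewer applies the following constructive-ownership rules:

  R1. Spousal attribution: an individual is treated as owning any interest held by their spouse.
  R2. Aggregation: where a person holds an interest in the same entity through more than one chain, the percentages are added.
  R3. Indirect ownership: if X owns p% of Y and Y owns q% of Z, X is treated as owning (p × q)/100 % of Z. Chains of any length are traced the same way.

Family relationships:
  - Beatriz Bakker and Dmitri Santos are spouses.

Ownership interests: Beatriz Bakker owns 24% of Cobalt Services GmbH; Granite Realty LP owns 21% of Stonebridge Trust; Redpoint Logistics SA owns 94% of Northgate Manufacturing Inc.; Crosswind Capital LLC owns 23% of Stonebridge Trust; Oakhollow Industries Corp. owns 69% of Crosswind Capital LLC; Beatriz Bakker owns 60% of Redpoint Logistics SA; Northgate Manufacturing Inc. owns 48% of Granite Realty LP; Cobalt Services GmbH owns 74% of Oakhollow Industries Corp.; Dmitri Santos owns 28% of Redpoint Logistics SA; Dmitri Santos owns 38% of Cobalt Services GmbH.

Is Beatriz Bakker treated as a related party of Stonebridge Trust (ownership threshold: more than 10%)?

By spousal attribution (R1), Beatriz Bakker is treated as also owning Dmitri Santos's interest in Cobalt Services GmbH, giving 24% + 38% = 62%.
By spousal attribution (R1), Beatriz Bakker is treated as also owning Dmitri Santos's interest in Redpoint Logistics SA, giving 60% + 28% = 88%.
Chain via Cobalt Services GmbH → Oakhollow Industries Corp. → Crosswind Capital LLC (R3): 62% × 74% × 69% × 23% = 7.281156% of Stonebridge Trust.
Chain via Redpoint Logistics SA → Northgate Manufacturing Inc. → Granite Realty LP (R3): 88% × 94% × 48% × 21% = 8.338176% of Stonebridge Trust.
Aggregating (R2): 7.281156% + 8.338176% = 15.619332%.
15.619332% exceeds the 10% threshold, so Beatriz is a related party to Stonebridge Trust.

Yes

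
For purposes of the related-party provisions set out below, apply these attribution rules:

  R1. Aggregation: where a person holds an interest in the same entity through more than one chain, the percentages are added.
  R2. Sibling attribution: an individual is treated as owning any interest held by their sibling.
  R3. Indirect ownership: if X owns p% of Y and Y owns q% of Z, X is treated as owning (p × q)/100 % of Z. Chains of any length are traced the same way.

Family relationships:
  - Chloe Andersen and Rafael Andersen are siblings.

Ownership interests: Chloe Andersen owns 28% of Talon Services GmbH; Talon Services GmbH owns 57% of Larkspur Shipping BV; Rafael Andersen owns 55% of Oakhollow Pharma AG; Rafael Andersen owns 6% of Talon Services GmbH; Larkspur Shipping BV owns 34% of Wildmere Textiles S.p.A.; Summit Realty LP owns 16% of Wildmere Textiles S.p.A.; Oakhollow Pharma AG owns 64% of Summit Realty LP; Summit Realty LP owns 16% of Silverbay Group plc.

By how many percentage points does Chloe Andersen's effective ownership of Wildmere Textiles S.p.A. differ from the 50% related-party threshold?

By sibling attribution (R2), Chloe Andersen is treated as also owning Rafael Andersen's interest in Talon Services GmbH, giving 28% + 6% = 34%.
By sibling attribution (R2), Chloe Andersen is treated as owning Rafael Andersen's 55% interest in Oakhollow Pharma AG.
Chain via Talon Services GmbH → Larkspur Shipping BV (R3): 34% × 57% × 34% = 6.5892% of Wildmere Textiles S.p.A.
Chain via Oakhollow Pharma AG → Summit Realty LP (R3): 55% × 64% × 16% = 5.632% of Wildmere Textiles S.p.A.
Aggregating (R1): 6.5892% + 5.632% = 12.2212%.
12.2212% falls short of the 50% threshold by 37.7788 percentage points.

37.7788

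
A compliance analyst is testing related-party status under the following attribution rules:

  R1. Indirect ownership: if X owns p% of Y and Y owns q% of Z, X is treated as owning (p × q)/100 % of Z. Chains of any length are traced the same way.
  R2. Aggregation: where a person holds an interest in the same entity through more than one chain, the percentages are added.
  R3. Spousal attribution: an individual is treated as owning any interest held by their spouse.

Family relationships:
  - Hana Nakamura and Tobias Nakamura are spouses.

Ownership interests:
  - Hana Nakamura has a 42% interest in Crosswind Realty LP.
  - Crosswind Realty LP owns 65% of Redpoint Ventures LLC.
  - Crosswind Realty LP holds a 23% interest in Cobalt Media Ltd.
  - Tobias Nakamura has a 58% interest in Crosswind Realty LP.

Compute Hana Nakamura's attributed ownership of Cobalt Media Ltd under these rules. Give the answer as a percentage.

23%

By spousal attribution (R3), Hana Nakamura is treated as also owning Tobias Nakamura's interest in Crosswind Realty LP, giving 42% + 58% = 100%.
Chain via Crosswind Realty LP (R1): 100% × 23% = 23% of Cobalt Media Ltd.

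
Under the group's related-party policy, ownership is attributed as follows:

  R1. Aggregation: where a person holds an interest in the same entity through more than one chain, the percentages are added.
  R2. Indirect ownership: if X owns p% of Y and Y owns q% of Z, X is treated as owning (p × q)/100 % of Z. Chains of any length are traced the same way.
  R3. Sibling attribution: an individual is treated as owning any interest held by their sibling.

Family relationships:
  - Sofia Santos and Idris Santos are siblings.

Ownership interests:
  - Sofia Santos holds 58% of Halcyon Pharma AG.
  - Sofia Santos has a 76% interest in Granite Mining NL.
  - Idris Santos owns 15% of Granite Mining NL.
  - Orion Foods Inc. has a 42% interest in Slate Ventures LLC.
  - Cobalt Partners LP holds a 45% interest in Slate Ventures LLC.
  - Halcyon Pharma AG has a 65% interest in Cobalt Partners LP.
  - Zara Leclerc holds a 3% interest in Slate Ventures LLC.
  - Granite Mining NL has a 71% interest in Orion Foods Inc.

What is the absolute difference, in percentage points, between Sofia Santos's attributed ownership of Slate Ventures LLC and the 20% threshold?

By sibling attribution (R3), Sofia Santos is treated as also owning Idris Santos's interest in Granite Mining NL, giving 76% + 15% = 91%.
Chain via Halcyon Pharma AG → Cobalt Partners LP (R2): 58% × 65% × 45% = 16.965% of Slate Ventures LLC.
Chain via Granite Mining NL → Orion Foods Inc. (R2): 91% × 71% × 42% = 27.1362% of Slate Ventures LLC.
Aggregating (R1): 16.965% + 27.1362% = 44.1012%.
44.1012% exceeds the 20% threshold by 24.1012 percentage points.

24.1012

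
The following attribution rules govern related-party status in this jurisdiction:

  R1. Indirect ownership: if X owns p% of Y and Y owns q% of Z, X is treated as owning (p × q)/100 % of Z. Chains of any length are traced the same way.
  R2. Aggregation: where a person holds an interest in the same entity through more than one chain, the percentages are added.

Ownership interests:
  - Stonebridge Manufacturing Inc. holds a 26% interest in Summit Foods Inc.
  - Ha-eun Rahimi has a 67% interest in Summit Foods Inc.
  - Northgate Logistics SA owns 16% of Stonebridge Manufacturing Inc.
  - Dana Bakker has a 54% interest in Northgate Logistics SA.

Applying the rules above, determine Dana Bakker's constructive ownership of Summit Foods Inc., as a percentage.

Chain via Northgate Logistics SA → Stonebridge Manufacturing Inc. (R1): 54% × 16% × 26% = 2.2464% of Summit Foods Inc.

2.2464%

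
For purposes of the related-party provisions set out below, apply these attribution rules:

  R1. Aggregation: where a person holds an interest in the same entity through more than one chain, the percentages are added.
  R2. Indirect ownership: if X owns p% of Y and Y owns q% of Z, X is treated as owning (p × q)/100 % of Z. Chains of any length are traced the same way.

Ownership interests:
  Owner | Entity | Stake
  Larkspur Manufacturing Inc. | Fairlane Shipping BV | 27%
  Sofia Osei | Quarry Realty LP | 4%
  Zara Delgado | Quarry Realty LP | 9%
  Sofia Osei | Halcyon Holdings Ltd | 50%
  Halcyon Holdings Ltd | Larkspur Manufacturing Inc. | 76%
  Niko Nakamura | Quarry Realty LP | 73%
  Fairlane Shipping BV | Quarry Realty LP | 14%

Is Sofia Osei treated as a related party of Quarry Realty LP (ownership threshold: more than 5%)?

Chain via Halcyon Holdings Ltd → Larkspur Manufacturing Inc. → Fairlane Shipping BV (R2): 50% × 76% × 27% × 14% = 1.4364% of Quarry Realty LP.
Direct interest in Quarry Realty LP: 4%.
Aggregating (R1): 1.4364% + 4% = 5.4364%.
5.4364% exceeds the 5% threshold, so Sofia is a related party to Quarry Realty LP.

Yes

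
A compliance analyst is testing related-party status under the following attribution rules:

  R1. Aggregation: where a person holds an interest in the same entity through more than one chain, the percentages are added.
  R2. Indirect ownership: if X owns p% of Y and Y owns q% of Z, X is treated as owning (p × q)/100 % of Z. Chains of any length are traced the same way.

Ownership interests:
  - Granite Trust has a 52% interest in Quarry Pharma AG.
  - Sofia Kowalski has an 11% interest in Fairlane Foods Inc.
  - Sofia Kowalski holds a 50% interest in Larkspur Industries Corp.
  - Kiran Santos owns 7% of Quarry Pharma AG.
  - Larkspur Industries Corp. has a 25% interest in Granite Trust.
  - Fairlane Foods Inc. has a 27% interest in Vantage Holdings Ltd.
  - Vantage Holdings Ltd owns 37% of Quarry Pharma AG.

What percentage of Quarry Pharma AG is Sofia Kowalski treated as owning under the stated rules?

Chain via Larkspur Industries Corp. → Granite Trust (R2): 50% × 25% × 52% = 6.5% of Quarry Pharma AG.
Chain via Fairlane Foods Inc. → Vantage Holdings Ltd (R2): 11% × 27% × 37% = 1.0989% of Quarry Pharma AG.
Aggregating (R1): 6.5% + 1.0989% = 7.5989%.

7.5989%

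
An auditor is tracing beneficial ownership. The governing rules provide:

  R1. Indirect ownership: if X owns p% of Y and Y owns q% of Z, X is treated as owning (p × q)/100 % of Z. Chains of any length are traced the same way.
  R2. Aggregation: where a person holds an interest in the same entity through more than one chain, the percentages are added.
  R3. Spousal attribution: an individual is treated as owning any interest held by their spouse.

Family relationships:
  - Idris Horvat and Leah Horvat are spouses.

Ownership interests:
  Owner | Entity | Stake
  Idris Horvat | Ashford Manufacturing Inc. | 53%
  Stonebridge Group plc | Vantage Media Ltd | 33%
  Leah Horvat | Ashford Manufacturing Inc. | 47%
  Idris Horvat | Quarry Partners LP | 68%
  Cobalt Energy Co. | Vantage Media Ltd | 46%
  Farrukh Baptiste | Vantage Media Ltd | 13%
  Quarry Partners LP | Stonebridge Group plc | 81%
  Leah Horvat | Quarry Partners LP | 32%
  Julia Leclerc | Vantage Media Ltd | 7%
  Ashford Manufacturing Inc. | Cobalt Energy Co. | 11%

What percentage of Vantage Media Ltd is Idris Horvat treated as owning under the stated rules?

By spousal attribution (R3), Idris Horvat is treated as also owning Leah Horvat's interest in Quarry Partners LP, giving 68% + 32% = 100%.
By spousal attribution (R3), Idris Horvat is treated as also owning Leah Horvat's interest in Ashford Manufacturing Inc, giving 53% + 47% = 100%.
Chain via Quarry Partners LP → Stonebridge Group plc (R1): 100% × 81% × 33% = 26.73% of Vantage Media Ltd.
Chain via Ashford Manufacturing Inc. → Cobalt Energy Co. (R1): 100% × 11% × 46% = 5.06% of Vantage Media Ltd.
Aggregating (R2): 26.73% + 5.06% = 31.79%.

31.79%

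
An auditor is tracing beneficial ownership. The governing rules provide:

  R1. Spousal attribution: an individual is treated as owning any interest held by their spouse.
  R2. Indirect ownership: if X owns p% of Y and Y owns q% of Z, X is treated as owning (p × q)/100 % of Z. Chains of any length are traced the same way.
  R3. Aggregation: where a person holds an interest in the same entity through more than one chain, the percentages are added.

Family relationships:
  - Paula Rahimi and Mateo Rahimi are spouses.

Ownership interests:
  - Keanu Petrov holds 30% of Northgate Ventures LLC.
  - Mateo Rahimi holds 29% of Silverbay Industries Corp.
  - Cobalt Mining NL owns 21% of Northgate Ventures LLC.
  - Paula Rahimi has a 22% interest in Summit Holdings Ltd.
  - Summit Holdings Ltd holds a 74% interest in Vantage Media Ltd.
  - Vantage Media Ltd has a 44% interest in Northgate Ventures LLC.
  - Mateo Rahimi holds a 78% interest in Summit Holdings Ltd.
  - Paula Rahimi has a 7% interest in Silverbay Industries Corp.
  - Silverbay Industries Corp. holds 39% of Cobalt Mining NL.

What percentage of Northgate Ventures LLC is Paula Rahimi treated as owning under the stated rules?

By spousal attribution (R1), Paula Rahimi is treated as also owning Mateo Rahimi's interest in Silverbay Industries Corp, giving 7% + 29% = 36%.
By spousal attribution (R1), Paula Rahimi is treated as also owning Mateo Rahimi's interest in Summit Holdings Ltd, giving 22% + 78% = 100%.
Chain via Silverbay Industries Corp. → Cobalt Mining NL (R2): 36% × 39% × 21% = 2.9484% of Northgate Ventures LLC.
Chain via Summit Holdings Ltd → Vantage Media Ltd (R2): 100% × 74% × 44% = 32.56% of Northgate Ventures LLC.
Aggregating (R3): 2.9484% + 32.56% = 35.5084%.

35.5084%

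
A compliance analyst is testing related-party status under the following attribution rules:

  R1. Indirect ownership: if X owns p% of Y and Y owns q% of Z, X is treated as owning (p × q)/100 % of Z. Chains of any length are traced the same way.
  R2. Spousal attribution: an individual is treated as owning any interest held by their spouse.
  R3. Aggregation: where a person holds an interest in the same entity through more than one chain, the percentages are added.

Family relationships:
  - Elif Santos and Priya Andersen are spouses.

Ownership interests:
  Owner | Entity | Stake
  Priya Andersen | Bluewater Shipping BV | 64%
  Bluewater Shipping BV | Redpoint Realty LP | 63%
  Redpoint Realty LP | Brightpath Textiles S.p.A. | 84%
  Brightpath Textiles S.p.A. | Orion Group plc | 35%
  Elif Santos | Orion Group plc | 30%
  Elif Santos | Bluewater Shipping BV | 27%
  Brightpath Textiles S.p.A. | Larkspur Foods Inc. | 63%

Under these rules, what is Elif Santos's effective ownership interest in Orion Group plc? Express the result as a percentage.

By spousal attribution (R2), Elif Santos is treated as also owning Priya Andersen's interest in Bluewater Shipping BV, giving 27% + 64% = 91%.
Chain via Bluewater Shipping BV → Redpoint Realty LP → Brightpath Textiles S.p.A. (R1): 91% × 63% × 84% × 35% = 16.85502% of Orion Group plc.
Direct interest in Orion Group plc: 30%.
Aggregating (R3): 16.85502% + 30% = 46.85502%.

46.85502%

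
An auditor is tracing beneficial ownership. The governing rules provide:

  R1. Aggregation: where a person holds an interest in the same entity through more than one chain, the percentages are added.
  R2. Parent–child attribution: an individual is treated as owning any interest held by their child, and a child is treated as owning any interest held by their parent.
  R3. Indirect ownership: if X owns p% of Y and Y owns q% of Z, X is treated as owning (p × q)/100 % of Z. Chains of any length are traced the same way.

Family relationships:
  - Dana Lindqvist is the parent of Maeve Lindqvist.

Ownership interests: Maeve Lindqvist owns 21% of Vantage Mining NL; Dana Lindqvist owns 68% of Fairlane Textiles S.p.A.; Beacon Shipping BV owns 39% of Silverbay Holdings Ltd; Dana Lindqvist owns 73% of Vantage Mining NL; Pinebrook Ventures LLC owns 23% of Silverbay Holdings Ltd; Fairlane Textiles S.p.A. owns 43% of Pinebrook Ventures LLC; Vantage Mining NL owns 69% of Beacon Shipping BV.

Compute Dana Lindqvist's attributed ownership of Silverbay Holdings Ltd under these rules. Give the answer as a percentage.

32.0206%

By parent–child attribution (R2), Dana Lindqvist is treated as also owning Maeve Lindqvist's interest in Vantage Mining NL, giving 73% + 21% = 94%.
Chain via Vantage Mining NL → Beacon Shipping BV (R3): 94% × 69% × 39% = 25.2954% of Silverbay Holdings Ltd.
Chain via Fairlane Textiles S.p.A. → Pinebrook Ventures LLC (R3): 68% × 43% × 23% = 6.7252% of Silverbay Holdings Ltd.
Aggregating (R1): 25.2954% + 6.7252% = 32.0206%.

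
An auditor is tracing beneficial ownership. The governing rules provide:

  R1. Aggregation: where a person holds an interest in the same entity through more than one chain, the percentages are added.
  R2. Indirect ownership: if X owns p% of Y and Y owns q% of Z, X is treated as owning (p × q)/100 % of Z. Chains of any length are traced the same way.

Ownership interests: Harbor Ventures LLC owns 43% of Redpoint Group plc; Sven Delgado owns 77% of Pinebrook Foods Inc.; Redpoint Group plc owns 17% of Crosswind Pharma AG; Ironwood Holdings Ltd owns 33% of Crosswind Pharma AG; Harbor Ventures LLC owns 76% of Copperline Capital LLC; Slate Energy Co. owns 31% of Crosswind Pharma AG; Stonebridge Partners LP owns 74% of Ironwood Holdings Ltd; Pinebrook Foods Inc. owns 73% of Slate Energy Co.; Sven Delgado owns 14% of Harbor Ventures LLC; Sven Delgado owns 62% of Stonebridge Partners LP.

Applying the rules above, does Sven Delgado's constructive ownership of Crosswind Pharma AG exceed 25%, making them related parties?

Chain via Harbor Ventures LLC → Redpoint Group plc (R2): 14% × 43% × 17% = 1.0234% of Crosswind Pharma AG.
Chain via Pinebrook Foods Inc. → Slate Energy Co. (R2): 77% × 73% × 31% = 17.4251% of Crosswind Pharma AG.
Chain via Stonebridge Partners LP → Ironwood Holdings Ltd (R2): 62% × 74% × 33% = 15.1404% of Crosswind Pharma AG.
Aggregating (R1): 1.0234% + 17.4251% + 15.1404% = 33.5889%.
33.5889% exceeds the 25% threshold, so Sven is a related party to Crosswind Pharma AG.

Yes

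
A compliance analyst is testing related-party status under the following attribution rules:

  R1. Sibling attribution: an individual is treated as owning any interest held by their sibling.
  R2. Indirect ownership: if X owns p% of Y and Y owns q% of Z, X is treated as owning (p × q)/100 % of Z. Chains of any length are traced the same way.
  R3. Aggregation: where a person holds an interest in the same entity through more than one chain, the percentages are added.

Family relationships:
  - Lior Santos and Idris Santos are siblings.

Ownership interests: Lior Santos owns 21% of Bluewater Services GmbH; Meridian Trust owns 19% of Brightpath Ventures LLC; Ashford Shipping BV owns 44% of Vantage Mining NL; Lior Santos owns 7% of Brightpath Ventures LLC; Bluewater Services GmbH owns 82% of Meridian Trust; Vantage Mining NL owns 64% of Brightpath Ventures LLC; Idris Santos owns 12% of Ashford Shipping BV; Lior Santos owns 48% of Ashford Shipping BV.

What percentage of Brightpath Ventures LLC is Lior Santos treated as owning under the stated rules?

By sibling attribution (R1), Lior Santos is treated as also owning Idris Santos's interest in Ashford Shipping BV, giving 48% + 12% = 60%.
Chain via Bluewater Services GmbH → Meridian Trust (R2): 21% × 82% × 19% = 3.2718% of Brightpath Ventures LLC.
Chain via Ashford Shipping BV → Vantage Mining NL (R2): 60% × 44% × 64% = 16.896% of Brightpath Ventures LLC.
Direct interest in Brightpath Ventures LLC: 7%.
Aggregating (R3): 3.2718% + 16.896% + 7% = 27.1678%.

27.1678%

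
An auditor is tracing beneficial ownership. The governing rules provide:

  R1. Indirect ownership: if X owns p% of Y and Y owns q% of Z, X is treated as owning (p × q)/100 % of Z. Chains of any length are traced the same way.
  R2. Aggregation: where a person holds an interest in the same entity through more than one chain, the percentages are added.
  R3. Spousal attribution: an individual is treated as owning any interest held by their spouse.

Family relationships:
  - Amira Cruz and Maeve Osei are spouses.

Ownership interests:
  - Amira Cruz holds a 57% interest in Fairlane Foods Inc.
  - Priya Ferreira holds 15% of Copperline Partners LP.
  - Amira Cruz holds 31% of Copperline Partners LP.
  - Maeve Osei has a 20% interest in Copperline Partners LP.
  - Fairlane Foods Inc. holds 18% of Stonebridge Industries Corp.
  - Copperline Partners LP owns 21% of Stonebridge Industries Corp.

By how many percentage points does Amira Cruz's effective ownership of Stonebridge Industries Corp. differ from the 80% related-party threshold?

By spousal attribution (R3), Amira Cruz is treated as also owning Maeve Osei's interest in Copperline Partners LP, giving 31% + 20% = 51%.
Chain via Fairlane Foods Inc. (R1): 57% × 18% = 10.26% of Stonebridge Industries Corp.
Chain via Copperline Partners LP (R1): 51% × 21% = 10.71% of Stonebridge Industries Corp.
Aggregating (R2): 10.26% + 10.71% = 20.97%.
20.97% falls short of the 80% threshold by 59.03 percentage points.

59.03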